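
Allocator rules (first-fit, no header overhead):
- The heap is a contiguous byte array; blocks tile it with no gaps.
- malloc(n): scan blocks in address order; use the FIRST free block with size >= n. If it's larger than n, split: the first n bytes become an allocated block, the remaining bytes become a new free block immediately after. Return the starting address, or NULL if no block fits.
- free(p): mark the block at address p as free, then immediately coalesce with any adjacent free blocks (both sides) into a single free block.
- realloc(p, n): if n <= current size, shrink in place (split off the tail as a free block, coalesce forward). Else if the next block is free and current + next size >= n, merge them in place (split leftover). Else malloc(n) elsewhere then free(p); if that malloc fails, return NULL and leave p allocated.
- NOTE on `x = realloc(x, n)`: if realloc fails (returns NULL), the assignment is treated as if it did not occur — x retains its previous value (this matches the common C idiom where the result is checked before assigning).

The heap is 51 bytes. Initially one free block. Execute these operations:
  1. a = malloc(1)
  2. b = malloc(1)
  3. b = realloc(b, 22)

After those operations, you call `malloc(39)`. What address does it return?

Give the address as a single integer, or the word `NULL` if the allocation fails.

Answer: NULL

Derivation:
Op 1: a = malloc(1) -> a = 0; heap: [0-0 ALLOC][1-50 FREE]
Op 2: b = malloc(1) -> b = 1; heap: [0-0 ALLOC][1-1 ALLOC][2-50 FREE]
Op 3: b = realloc(b, 22) -> b = 1; heap: [0-0 ALLOC][1-22 ALLOC][23-50 FREE]
malloc(39): first-fit scan over [0-0 ALLOC][1-22 ALLOC][23-50 FREE] -> NULL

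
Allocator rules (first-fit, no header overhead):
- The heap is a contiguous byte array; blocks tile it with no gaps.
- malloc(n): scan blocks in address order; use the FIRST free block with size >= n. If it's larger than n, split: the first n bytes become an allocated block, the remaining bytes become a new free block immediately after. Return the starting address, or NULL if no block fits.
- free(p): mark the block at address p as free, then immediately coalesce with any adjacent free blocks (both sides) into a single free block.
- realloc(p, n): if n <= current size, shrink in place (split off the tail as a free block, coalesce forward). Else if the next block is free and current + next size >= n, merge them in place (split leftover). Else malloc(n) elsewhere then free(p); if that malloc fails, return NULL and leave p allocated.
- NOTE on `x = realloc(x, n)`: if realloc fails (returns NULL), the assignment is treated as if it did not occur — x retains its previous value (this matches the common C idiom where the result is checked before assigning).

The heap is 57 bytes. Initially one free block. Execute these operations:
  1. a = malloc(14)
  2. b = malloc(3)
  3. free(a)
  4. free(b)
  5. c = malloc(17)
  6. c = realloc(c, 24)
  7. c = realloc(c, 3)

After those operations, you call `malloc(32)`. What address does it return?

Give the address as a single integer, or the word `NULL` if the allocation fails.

Op 1: a = malloc(14) -> a = 0; heap: [0-13 ALLOC][14-56 FREE]
Op 2: b = malloc(3) -> b = 14; heap: [0-13 ALLOC][14-16 ALLOC][17-56 FREE]
Op 3: free(a) -> (freed a); heap: [0-13 FREE][14-16 ALLOC][17-56 FREE]
Op 4: free(b) -> (freed b); heap: [0-56 FREE]
Op 5: c = malloc(17) -> c = 0; heap: [0-16 ALLOC][17-56 FREE]
Op 6: c = realloc(c, 24) -> c = 0; heap: [0-23 ALLOC][24-56 FREE]
Op 7: c = realloc(c, 3) -> c = 0; heap: [0-2 ALLOC][3-56 FREE]
malloc(32): first-fit scan over [0-2 ALLOC][3-56 FREE] -> 3

Answer: 3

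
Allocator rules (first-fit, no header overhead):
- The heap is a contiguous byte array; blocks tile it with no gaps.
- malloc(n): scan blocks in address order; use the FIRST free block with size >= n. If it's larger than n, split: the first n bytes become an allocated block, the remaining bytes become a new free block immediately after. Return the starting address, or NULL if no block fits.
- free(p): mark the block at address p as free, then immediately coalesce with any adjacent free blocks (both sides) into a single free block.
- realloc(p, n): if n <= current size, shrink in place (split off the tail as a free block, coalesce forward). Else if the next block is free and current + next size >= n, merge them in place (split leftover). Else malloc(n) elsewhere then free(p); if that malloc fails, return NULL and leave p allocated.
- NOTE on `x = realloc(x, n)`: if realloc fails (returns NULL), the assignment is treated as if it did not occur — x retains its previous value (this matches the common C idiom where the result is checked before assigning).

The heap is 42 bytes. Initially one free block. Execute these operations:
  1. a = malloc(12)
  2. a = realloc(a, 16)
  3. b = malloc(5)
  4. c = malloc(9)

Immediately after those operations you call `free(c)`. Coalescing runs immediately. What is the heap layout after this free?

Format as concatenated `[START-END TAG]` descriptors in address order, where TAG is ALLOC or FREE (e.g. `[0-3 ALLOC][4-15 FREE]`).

Op 1: a = malloc(12) -> a = 0; heap: [0-11 ALLOC][12-41 FREE]
Op 2: a = realloc(a, 16) -> a = 0; heap: [0-15 ALLOC][16-41 FREE]
Op 3: b = malloc(5) -> b = 16; heap: [0-15 ALLOC][16-20 ALLOC][21-41 FREE]
Op 4: c = malloc(9) -> c = 21; heap: [0-15 ALLOC][16-20 ALLOC][21-29 ALLOC][30-41 FREE]
free(c): c = 21 -> block [21-29 ALLOC]; mark free, coalesce with adjacent free neighbors -> [0-15 ALLOC][16-20 ALLOC][21-41 FREE]

Answer: [0-15 ALLOC][16-20 ALLOC][21-41 FREE]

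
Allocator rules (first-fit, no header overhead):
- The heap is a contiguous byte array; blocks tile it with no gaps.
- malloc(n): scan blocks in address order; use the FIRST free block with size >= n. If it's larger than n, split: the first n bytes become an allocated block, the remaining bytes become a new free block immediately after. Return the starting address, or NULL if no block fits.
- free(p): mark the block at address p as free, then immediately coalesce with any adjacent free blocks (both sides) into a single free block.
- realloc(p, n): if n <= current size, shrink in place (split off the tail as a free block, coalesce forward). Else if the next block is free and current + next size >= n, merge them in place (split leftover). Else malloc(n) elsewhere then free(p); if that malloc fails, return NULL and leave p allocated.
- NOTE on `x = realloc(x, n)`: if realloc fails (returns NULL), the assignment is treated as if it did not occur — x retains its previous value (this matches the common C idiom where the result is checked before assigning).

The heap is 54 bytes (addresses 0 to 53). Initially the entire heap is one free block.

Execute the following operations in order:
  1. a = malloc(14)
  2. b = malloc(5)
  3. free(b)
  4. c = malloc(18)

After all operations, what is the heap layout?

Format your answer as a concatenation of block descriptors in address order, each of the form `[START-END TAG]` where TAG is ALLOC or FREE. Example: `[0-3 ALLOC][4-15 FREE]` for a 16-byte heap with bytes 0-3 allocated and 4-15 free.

Op 1: a = malloc(14) -> a = 0; heap: [0-13 ALLOC][14-53 FREE]
Op 2: b = malloc(5) -> b = 14; heap: [0-13 ALLOC][14-18 ALLOC][19-53 FREE]
Op 3: free(b) -> (freed b); heap: [0-13 ALLOC][14-53 FREE]
Op 4: c = malloc(18) -> c = 14; heap: [0-13 ALLOC][14-31 ALLOC][32-53 FREE]

Answer: [0-13 ALLOC][14-31 ALLOC][32-53 FREE]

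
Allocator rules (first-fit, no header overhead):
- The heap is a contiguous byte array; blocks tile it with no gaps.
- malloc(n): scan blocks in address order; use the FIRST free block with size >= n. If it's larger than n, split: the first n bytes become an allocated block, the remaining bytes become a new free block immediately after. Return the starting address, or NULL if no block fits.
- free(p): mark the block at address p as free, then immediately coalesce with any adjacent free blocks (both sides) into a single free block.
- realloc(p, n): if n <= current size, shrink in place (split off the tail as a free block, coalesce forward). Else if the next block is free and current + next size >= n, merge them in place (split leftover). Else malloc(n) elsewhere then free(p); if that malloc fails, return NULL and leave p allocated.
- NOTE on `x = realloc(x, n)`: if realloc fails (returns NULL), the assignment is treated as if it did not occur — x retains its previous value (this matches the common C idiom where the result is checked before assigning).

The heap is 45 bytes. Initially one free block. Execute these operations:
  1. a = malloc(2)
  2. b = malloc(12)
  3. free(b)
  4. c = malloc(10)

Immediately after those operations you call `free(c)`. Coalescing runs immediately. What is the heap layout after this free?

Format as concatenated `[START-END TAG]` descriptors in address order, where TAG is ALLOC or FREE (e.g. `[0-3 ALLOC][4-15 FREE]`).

Answer: [0-1 ALLOC][2-44 FREE]

Derivation:
Op 1: a = malloc(2) -> a = 0; heap: [0-1 ALLOC][2-44 FREE]
Op 2: b = malloc(12) -> b = 2; heap: [0-1 ALLOC][2-13 ALLOC][14-44 FREE]
Op 3: free(b) -> (freed b); heap: [0-1 ALLOC][2-44 FREE]
Op 4: c = malloc(10) -> c = 2; heap: [0-1 ALLOC][2-11 ALLOC][12-44 FREE]
free(c): c = 2 -> block [2-11 ALLOC]; mark free, coalesce with adjacent free neighbors -> [0-1 ALLOC][2-44 FREE]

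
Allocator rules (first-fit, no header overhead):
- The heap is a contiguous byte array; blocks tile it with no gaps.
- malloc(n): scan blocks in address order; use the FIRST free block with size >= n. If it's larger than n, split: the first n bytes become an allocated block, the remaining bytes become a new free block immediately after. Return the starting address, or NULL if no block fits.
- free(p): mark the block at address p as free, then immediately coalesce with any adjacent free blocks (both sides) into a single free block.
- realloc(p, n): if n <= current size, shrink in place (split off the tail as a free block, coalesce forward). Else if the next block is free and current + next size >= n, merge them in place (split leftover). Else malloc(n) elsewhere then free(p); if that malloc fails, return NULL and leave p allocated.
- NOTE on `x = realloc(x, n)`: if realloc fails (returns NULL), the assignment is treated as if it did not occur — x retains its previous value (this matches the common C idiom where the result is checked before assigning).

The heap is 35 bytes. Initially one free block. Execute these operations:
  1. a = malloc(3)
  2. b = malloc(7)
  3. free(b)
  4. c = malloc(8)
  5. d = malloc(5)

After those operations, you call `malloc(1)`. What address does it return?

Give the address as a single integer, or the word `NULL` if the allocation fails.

Answer: 16

Derivation:
Op 1: a = malloc(3) -> a = 0; heap: [0-2 ALLOC][3-34 FREE]
Op 2: b = malloc(7) -> b = 3; heap: [0-2 ALLOC][3-9 ALLOC][10-34 FREE]
Op 3: free(b) -> (freed b); heap: [0-2 ALLOC][3-34 FREE]
Op 4: c = malloc(8) -> c = 3; heap: [0-2 ALLOC][3-10 ALLOC][11-34 FREE]
Op 5: d = malloc(5) -> d = 11; heap: [0-2 ALLOC][3-10 ALLOC][11-15 ALLOC][16-34 FREE]
malloc(1): first-fit scan over [0-2 ALLOC][3-10 ALLOC][11-15 ALLOC][16-34 FREE] -> 16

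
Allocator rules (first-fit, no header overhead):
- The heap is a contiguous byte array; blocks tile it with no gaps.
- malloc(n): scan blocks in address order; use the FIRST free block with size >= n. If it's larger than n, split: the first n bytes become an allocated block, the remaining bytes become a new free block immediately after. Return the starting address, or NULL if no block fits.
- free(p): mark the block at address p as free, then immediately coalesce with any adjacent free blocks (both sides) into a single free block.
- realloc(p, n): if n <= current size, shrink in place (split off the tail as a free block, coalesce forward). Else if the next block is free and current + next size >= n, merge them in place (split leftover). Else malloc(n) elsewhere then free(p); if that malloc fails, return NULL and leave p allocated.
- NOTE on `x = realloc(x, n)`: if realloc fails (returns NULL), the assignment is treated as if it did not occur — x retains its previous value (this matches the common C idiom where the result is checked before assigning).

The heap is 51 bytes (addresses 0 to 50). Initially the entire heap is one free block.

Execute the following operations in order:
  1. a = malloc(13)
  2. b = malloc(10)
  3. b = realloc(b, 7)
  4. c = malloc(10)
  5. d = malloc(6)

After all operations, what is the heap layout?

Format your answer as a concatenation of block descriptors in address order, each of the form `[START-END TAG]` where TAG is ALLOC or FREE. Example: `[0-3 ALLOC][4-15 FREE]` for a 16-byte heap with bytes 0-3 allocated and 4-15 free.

Op 1: a = malloc(13) -> a = 0; heap: [0-12 ALLOC][13-50 FREE]
Op 2: b = malloc(10) -> b = 13; heap: [0-12 ALLOC][13-22 ALLOC][23-50 FREE]
Op 3: b = realloc(b, 7) -> b = 13; heap: [0-12 ALLOC][13-19 ALLOC][20-50 FREE]
Op 4: c = malloc(10) -> c = 20; heap: [0-12 ALLOC][13-19 ALLOC][20-29 ALLOC][30-50 FREE]
Op 5: d = malloc(6) -> d = 30; heap: [0-12 ALLOC][13-19 ALLOC][20-29 ALLOC][30-35 ALLOC][36-50 FREE]

Answer: [0-12 ALLOC][13-19 ALLOC][20-29 ALLOC][30-35 ALLOC][36-50 FREE]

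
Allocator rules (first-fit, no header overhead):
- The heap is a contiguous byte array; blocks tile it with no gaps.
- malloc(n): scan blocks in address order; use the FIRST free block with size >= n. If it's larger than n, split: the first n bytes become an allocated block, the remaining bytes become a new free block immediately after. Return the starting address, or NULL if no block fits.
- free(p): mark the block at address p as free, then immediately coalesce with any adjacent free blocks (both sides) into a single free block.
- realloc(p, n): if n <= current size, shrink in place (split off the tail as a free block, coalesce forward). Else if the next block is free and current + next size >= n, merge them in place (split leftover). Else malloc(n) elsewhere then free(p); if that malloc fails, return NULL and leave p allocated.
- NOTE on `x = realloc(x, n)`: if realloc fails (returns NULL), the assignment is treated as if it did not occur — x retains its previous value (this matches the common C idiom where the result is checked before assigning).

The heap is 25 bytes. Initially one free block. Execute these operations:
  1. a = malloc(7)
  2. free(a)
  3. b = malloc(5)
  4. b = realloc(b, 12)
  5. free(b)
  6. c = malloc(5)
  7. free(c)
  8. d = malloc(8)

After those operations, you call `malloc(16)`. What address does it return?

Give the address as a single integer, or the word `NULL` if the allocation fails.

Op 1: a = malloc(7) -> a = 0; heap: [0-6 ALLOC][7-24 FREE]
Op 2: free(a) -> (freed a); heap: [0-24 FREE]
Op 3: b = malloc(5) -> b = 0; heap: [0-4 ALLOC][5-24 FREE]
Op 4: b = realloc(b, 12) -> b = 0; heap: [0-11 ALLOC][12-24 FREE]
Op 5: free(b) -> (freed b); heap: [0-24 FREE]
Op 6: c = malloc(5) -> c = 0; heap: [0-4 ALLOC][5-24 FREE]
Op 7: free(c) -> (freed c); heap: [0-24 FREE]
Op 8: d = malloc(8) -> d = 0; heap: [0-7 ALLOC][8-24 FREE]
malloc(16): first-fit scan over [0-7 ALLOC][8-24 FREE] -> 8

Answer: 8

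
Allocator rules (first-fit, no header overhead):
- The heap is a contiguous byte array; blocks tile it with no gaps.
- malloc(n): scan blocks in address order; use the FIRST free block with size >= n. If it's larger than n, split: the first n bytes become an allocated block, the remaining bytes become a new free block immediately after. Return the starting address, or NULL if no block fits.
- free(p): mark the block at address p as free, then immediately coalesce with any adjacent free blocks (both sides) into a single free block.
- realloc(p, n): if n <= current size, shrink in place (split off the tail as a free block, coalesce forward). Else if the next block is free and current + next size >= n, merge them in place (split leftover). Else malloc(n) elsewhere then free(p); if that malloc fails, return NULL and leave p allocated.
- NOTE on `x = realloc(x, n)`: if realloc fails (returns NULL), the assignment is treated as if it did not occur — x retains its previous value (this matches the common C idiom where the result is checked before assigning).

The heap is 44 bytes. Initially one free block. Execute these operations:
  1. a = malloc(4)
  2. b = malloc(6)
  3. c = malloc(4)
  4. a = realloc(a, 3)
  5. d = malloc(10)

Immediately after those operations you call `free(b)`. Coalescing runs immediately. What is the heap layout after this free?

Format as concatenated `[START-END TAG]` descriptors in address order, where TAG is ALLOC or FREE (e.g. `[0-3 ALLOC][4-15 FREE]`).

Op 1: a = malloc(4) -> a = 0; heap: [0-3 ALLOC][4-43 FREE]
Op 2: b = malloc(6) -> b = 4; heap: [0-3 ALLOC][4-9 ALLOC][10-43 FREE]
Op 3: c = malloc(4) -> c = 10; heap: [0-3 ALLOC][4-9 ALLOC][10-13 ALLOC][14-43 FREE]
Op 4: a = realloc(a, 3) -> a = 0; heap: [0-2 ALLOC][3-3 FREE][4-9 ALLOC][10-13 ALLOC][14-43 FREE]
Op 5: d = malloc(10) -> d = 14; heap: [0-2 ALLOC][3-3 FREE][4-9 ALLOC][10-13 ALLOC][14-23 ALLOC][24-43 FREE]
free(b): b = 4 -> block [4-9 ALLOC]; mark free, coalesce with adjacent free neighbors -> [0-2 ALLOC][3-9 FREE][10-13 ALLOC][14-23 ALLOC][24-43 FREE]

Answer: [0-2 ALLOC][3-9 FREE][10-13 ALLOC][14-23 ALLOC][24-43 FREE]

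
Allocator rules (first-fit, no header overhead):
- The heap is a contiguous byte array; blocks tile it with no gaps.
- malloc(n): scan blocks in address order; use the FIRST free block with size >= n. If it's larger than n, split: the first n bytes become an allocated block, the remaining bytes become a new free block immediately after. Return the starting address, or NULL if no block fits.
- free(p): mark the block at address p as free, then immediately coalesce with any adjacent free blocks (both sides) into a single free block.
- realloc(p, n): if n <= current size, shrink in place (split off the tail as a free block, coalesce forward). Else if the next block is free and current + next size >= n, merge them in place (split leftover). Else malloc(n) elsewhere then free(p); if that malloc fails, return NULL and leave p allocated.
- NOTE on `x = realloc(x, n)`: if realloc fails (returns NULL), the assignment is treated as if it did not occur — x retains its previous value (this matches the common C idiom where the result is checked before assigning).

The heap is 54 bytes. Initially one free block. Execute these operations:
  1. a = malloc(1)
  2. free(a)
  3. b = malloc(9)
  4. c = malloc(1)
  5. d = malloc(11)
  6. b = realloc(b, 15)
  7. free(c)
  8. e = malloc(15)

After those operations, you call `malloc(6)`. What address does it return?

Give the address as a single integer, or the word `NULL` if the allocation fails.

Op 1: a = malloc(1) -> a = 0; heap: [0-0 ALLOC][1-53 FREE]
Op 2: free(a) -> (freed a); heap: [0-53 FREE]
Op 3: b = malloc(9) -> b = 0; heap: [0-8 ALLOC][9-53 FREE]
Op 4: c = malloc(1) -> c = 9; heap: [0-8 ALLOC][9-9 ALLOC][10-53 FREE]
Op 5: d = malloc(11) -> d = 10; heap: [0-8 ALLOC][9-9 ALLOC][10-20 ALLOC][21-53 FREE]
Op 6: b = realloc(b, 15) -> b = 21; heap: [0-8 FREE][9-9 ALLOC][10-20 ALLOC][21-35 ALLOC][36-53 FREE]
Op 7: free(c) -> (freed c); heap: [0-9 FREE][10-20 ALLOC][21-35 ALLOC][36-53 FREE]
Op 8: e = malloc(15) -> e = 36; heap: [0-9 FREE][10-20 ALLOC][21-35 ALLOC][36-50 ALLOC][51-53 FREE]
malloc(6): first-fit scan over [0-9 FREE][10-20 ALLOC][21-35 ALLOC][36-50 ALLOC][51-53 FREE] -> 0

Answer: 0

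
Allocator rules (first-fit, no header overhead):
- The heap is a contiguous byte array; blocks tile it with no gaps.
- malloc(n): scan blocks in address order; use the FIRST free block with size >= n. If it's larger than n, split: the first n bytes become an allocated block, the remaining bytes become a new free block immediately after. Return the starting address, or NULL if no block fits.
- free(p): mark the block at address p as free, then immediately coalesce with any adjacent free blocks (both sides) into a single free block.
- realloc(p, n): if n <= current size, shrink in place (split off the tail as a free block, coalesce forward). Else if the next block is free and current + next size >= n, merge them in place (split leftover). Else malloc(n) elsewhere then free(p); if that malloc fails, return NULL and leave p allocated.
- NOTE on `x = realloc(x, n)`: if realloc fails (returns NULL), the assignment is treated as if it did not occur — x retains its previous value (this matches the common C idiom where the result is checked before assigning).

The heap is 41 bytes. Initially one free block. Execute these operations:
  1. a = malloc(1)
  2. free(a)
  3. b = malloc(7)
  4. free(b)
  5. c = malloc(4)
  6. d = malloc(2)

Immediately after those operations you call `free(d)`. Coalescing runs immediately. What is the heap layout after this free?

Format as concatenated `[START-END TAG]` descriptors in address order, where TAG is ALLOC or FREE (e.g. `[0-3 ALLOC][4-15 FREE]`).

Op 1: a = malloc(1) -> a = 0; heap: [0-0 ALLOC][1-40 FREE]
Op 2: free(a) -> (freed a); heap: [0-40 FREE]
Op 3: b = malloc(7) -> b = 0; heap: [0-6 ALLOC][7-40 FREE]
Op 4: free(b) -> (freed b); heap: [0-40 FREE]
Op 5: c = malloc(4) -> c = 0; heap: [0-3 ALLOC][4-40 FREE]
Op 6: d = malloc(2) -> d = 4; heap: [0-3 ALLOC][4-5 ALLOC][6-40 FREE]
free(d): d = 4 -> block [4-5 ALLOC]; mark free, coalesce with adjacent free neighbors -> [0-3 ALLOC][4-40 FREE]

Answer: [0-3 ALLOC][4-40 FREE]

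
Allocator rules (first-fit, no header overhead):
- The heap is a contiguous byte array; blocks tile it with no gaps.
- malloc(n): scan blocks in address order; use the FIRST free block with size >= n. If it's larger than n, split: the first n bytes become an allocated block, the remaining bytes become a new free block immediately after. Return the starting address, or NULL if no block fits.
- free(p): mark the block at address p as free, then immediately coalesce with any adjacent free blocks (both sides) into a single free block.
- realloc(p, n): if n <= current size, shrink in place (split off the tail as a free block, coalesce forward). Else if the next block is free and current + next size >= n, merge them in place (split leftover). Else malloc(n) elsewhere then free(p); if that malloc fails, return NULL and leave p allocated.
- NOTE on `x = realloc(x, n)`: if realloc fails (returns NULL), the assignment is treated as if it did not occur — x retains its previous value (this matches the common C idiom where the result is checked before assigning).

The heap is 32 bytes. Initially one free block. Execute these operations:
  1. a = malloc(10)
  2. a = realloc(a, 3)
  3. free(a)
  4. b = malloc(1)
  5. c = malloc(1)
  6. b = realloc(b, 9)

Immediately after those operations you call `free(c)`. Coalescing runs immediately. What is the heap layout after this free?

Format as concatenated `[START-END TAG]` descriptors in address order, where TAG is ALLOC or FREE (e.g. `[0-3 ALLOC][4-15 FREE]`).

Answer: [0-1 FREE][2-10 ALLOC][11-31 FREE]

Derivation:
Op 1: a = malloc(10) -> a = 0; heap: [0-9 ALLOC][10-31 FREE]
Op 2: a = realloc(a, 3) -> a = 0; heap: [0-2 ALLOC][3-31 FREE]
Op 3: free(a) -> (freed a); heap: [0-31 FREE]
Op 4: b = malloc(1) -> b = 0; heap: [0-0 ALLOC][1-31 FREE]
Op 5: c = malloc(1) -> c = 1; heap: [0-0 ALLOC][1-1 ALLOC][2-31 FREE]
Op 6: b = realloc(b, 9) -> b = 2; heap: [0-0 FREE][1-1 ALLOC][2-10 ALLOC][11-31 FREE]
free(c): c = 1 -> block [1-1 ALLOC]; mark free, coalesce with adjacent free neighbors -> [0-1 FREE][2-10 ALLOC][11-31 FREE]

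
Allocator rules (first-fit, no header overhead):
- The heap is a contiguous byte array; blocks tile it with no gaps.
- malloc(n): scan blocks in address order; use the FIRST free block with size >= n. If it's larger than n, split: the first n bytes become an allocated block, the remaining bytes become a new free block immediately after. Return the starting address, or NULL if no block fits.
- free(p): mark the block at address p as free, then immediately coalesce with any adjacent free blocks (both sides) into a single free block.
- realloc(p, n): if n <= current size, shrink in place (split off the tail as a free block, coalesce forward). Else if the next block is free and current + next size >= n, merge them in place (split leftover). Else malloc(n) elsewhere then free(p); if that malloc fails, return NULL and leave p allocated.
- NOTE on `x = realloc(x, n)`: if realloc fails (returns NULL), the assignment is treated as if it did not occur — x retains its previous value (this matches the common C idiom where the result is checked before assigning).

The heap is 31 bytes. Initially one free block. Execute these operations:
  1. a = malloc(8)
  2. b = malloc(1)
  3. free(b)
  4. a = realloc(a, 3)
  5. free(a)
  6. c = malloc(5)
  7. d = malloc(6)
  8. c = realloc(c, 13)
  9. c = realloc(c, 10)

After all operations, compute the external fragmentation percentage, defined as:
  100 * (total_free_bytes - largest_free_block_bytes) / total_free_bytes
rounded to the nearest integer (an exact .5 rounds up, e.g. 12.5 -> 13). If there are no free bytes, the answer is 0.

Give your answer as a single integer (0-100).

Op 1: a = malloc(8) -> a = 0; heap: [0-7 ALLOC][8-30 FREE]
Op 2: b = malloc(1) -> b = 8; heap: [0-7 ALLOC][8-8 ALLOC][9-30 FREE]
Op 3: free(b) -> (freed b); heap: [0-7 ALLOC][8-30 FREE]
Op 4: a = realloc(a, 3) -> a = 0; heap: [0-2 ALLOC][3-30 FREE]
Op 5: free(a) -> (freed a); heap: [0-30 FREE]
Op 6: c = malloc(5) -> c = 0; heap: [0-4 ALLOC][5-30 FREE]
Op 7: d = malloc(6) -> d = 5; heap: [0-4 ALLOC][5-10 ALLOC][11-30 FREE]
Op 8: c = realloc(c, 13) -> c = 11; heap: [0-4 FREE][5-10 ALLOC][11-23 ALLOC][24-30 FREE]
Op 9: c = realloc(c, 10) -> c = 11; heap: [0-4 FREE][5-10 ALLOC][11-20 ALLOC][21-30 FREE]
Free blocks: [5 10] total_free=15 largest=10 -> 100*(15-10)/15 = 500/15 ≈ 33.333 -> rounds to 33

Answer: 33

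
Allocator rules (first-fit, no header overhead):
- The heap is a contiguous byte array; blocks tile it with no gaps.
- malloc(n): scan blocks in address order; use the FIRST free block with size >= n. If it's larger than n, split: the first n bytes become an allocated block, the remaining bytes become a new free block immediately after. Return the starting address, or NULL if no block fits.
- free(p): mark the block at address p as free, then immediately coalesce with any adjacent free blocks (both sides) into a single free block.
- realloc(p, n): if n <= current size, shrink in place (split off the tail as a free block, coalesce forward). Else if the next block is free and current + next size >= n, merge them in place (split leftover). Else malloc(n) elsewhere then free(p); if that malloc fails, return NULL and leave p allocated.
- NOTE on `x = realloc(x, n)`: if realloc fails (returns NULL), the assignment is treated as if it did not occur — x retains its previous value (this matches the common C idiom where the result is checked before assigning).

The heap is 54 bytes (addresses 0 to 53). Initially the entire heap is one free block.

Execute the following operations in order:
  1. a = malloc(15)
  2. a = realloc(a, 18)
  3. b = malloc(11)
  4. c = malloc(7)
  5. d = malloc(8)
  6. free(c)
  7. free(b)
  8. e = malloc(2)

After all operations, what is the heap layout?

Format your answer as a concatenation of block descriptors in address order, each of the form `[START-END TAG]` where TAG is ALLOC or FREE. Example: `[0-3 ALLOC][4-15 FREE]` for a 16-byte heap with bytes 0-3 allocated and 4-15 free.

Answer: [0-17 ALLOC][18-19 ALLOC][20-35 FREE][36-43 ALLOC][44-53 FREE]

Derivation:
Op 1: a = malloc(15) -> a = 0; heap: [0-14 ALLOC][15-53 FREE]
Op 2: a = realloc(a, 18) -> a = 0; heap: [0-17 ALLOC][18-53 FREE]
Op 3: b = malloc(11) -> b = 18; heap: [0-17 ALLOC][18-28 ALLOC][29-53 FREE]
Op 4: c = malloc(7) -> c = 29; heap: [0-17 ALLOC][18-28 ALLOC][29-35 ALLOC][36-53 FREE]
Op 5: d = malloc(8) -> d = 36; heap: [0-17 ALLOC][18-28 ALLOC][29-35 ALLOC][36-43 ALLOC][44-53 FREE]
Op 6: free(c) -> (freed c); heap: [0-17 ALLOC][18-28 ALLOC][29-35 FREE][36-43 ALLOC][44-53 FREE]
Op 7: free(b) -> (freed b); heap: [0-17 ALLOC][18-35 FREE][36-43 ALLOC][44-53 FREE]
Op 8: e = malloc(2) -> e = 18; heap: [0-17 ALLOC][18-19 ALLOC][20-35 FREE][36-43 ALLOC][44-53 FREE]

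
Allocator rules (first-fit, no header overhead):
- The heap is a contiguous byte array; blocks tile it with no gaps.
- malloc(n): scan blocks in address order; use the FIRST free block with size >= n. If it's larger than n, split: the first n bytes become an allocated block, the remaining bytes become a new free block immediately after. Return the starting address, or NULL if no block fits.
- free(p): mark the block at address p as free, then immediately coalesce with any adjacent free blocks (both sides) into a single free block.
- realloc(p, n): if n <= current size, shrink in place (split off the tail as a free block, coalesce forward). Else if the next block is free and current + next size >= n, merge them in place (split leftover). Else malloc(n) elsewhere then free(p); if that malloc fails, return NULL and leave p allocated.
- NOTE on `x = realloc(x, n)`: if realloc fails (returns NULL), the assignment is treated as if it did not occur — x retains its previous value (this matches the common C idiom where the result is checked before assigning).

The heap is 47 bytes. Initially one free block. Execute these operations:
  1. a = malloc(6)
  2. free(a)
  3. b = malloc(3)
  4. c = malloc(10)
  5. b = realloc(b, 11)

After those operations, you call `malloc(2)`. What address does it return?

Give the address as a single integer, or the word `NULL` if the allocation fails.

Answer: 0

Derivation:
Op 1: a = malloc(6) -> a = 0; heap: [0-5 ALLOC][6-46 FREE]
Op 2: free(a) -> (freed a); heap: [0-46 FREE]
Op 3: b = malloc(3) -> b = 0; heap: [0-2 ALLOC][3-46 FREE]
Op 4: c = malloc(10) -> c = 3; heap: [0-2 ALLOC][3-12 ALLOC][13-46 FREE]
Op 5: b = realloc(b, 11) -> b = 13; heap: [0-2 FREE][3-12 ALLOC][13-23 ALLOC][24-46 FREE]
malloc(2): first-fit scan over [0-2 FREE][3-12 ALLOC][13-23 ALLOC][24-46 FREE] -> 0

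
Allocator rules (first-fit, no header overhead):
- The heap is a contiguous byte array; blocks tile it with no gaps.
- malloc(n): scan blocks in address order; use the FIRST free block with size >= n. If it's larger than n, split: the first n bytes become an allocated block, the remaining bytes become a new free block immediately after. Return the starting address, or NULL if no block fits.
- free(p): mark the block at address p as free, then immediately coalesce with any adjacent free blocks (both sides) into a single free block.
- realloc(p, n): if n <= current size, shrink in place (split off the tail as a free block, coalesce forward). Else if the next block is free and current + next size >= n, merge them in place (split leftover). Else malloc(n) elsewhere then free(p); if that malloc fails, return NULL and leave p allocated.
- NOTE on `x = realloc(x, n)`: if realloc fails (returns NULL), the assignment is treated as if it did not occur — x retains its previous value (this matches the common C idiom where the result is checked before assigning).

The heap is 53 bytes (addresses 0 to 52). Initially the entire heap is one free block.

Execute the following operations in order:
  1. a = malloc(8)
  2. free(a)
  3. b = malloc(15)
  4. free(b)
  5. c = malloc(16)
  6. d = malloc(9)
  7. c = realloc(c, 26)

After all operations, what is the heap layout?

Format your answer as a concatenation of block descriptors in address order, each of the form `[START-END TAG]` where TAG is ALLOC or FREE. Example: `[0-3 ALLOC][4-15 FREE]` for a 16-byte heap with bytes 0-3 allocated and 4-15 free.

Op 1: a = malloc(8) -> a = 0; heap: [0-7 ALLOC][8-52 FREE]
Op 2: free(a) -> (freed a); heap: [0-52 FREE]
Op 3: b = malloc(15) -> b = 0; heap: [0-14 ALLOC][15-52 FREE]
Op 4: free(b) -> (freed b); heap: [0-52 FREE]
Op 5: c = malloc(16) -> c = 0; heap: [0-15 ALLOC][16-52 FREE]
Op 6: d = malloc(9) -> d = 16; heap: [0-15 ALLOC][16-24 ALLOC][25-52 FREE]
Op 7: c = realloc(c, 26) -> c = 25; heap: [0-15 FREE][16-24 ALLOC][25-50 ALLOC][51-52 FREE]

Answer: [0-15 FREE][16-24 ALLOC][25-50 ALLOC][51-52 FREE]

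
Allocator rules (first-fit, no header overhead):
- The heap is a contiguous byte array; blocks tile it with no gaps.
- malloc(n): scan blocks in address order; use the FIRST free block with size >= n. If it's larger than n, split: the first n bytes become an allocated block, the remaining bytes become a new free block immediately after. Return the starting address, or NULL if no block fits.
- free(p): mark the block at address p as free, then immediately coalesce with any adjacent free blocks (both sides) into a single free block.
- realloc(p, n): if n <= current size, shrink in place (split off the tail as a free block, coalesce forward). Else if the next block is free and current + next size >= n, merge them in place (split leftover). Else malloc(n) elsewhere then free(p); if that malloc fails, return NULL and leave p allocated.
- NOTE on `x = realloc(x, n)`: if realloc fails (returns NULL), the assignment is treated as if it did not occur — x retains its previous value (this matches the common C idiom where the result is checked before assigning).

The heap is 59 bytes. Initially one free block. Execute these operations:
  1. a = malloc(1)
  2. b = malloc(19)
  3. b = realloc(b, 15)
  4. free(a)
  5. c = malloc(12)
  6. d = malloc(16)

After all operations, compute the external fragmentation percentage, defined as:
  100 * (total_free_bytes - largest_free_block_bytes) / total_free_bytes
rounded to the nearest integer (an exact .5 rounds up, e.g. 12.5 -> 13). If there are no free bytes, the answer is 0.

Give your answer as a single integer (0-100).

Op 1: a = malloc(1) -> a = 0; heap: [0-0 ALLOC][1-58 FREE]
Op 2: b = malloc(19) -> b = 1; heap: [0-0 ALLOC][1-19 ALLOC][20-58 FREE]
Op 3: b = realloc(b, 15) -> b = 1; heap: [0-0 ALLOC][1-15 ALLOC][16-58 FREE]
Op 4: free(a) -> (freed a); heap: [0-0 FREE][1-15 ALLOC][16-58 FREE]
Op 5: c = malloc(12) -> c = 16; heap: [0-0 FREE][1-15 ALLOC][16-27 ALLOC][28-58 FREE]
Op 6: d = malloc(16) -> d = 28; heap: [0-0 FREE][1-15 ALLOC][16-27 ALLOC][28-43 ALLOC][44-58 FREE]
Free blocks: [1 15] total_free=16 largest=15 -> 100*(16-15)/16 = 100/16 = 6.25 -> rounds to 6

Answer: 6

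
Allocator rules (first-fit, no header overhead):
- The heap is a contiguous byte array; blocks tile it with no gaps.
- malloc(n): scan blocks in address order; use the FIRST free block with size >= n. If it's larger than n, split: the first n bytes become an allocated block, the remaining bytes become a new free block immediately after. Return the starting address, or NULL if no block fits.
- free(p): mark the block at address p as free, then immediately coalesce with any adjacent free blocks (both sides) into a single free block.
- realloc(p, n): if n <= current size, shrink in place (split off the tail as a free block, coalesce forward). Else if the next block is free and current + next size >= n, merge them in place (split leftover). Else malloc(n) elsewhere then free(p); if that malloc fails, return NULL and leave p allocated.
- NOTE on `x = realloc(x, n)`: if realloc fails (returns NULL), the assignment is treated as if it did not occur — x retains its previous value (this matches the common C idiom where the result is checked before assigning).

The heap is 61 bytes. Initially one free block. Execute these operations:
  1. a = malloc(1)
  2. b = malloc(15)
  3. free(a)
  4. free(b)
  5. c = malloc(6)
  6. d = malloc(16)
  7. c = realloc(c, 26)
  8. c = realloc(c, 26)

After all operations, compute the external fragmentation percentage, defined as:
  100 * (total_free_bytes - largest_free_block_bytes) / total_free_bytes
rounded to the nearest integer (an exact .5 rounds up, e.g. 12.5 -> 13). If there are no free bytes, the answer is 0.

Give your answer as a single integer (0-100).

Op 1: a = malloc(1) -> a = 0; heap: [0-0 ALLOC][1-60 FREE]
Op 2: b = malloc(15) -> b = 1; heap: [0-0 ALLOC][1-15 ALLOC][16-60 FREE]
Op 3: free(a) -> (freed a); heap: [0-0 FREE][1-15 ALLOC][16-60 FREE]
Op 4: free(b) -> (freed b); heap: [0-60 FREE]
Op 5: c = malloc(6) -> c = 0; heap: [0-5 ALLOC][6-60 FREE]
Op 6: d = malloc(16) -> d = 6; heap: [0-5 ALLOC][6-21 ALLOC][22-60 FREE]
Op 7: c = realloc(c, 26) -> c = 22; heap: [0-5 FREE][6-21 ALLOC][22-47 ALLOC][48-60 FREE]
Op 8: c = realloc(c, 26) -> c = 22; heap: [0-5 FREE][6-21 ALLOC][22-47 ALLOC][48-60 FREE]
Free blocks: [6 13] total_free=19 largest=13 -> 100*(19-13)/19 = 600/19 ≈ 31.579 -> rounds to 32

Answer: 32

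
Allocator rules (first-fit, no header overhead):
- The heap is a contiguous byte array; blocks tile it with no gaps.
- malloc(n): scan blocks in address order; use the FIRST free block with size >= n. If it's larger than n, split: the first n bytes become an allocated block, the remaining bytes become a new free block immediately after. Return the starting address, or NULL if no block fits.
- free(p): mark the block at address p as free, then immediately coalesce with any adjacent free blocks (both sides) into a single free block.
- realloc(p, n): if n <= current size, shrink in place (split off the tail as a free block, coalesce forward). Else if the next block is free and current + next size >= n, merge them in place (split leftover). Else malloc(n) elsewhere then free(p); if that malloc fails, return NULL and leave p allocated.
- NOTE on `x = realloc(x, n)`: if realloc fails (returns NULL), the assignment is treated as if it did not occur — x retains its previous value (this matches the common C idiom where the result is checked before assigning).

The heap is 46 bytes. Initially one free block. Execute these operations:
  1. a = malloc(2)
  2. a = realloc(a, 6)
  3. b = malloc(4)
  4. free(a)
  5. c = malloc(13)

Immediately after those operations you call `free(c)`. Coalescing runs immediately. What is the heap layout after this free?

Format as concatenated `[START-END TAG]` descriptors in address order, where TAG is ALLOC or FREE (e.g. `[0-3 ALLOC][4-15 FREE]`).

Answer: [0-5 FREE][6-9 ALLOC][10-45 FREE]

Derivation:
Op 1: a = malloc(2) -> a = 0; heap: [0-1 ALLOC][2-45 FREE]
Op 2: a = realloc(a, 6) -> a = 0; heap: [0-5 ALLOC][6-45 FREE]
Op 3: b = malloc(4) -> b = 6; heap: [0-5 ALLOC][6-9 ALLOC][10-45 FREE]
Op 4: free(a) -> (freed a); heap: [0-5 FREE][6-9 ALLOC][10-45 FREE]
Op 5: c = malloc(13) -> c = 10; heap: [0-5 FREE][6-9 ALLOC][10-22 ALLOC][23-45 FREE]
free(c): c = 10 -> block [10-22 ALLOC]; mark free, coalesce with adjacent free neighbors -> [0-5 FREE][6-9 ALLOC][10-45 FREE]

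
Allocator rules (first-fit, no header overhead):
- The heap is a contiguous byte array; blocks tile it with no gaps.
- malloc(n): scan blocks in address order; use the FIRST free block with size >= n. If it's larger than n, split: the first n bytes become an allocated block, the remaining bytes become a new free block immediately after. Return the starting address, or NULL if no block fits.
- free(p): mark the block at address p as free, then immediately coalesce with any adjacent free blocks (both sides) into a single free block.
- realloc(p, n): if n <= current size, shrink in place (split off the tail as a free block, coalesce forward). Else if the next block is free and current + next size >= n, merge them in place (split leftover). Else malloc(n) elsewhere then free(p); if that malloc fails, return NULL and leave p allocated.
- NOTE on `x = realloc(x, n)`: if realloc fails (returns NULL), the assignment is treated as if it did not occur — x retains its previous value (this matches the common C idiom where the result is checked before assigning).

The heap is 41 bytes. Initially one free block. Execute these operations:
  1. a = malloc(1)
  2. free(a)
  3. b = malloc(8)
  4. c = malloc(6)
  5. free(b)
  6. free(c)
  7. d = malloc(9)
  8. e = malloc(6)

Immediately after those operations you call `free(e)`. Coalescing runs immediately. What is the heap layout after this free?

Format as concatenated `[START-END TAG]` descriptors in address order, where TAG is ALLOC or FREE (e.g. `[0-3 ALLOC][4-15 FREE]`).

Answer: [0-8 ALLOC][9-40 FREE]

Derivation:
Op 1: a = malloc(1) -> a = 0; heap: [0-0 ALLOC][1-40 FREE]
Op 2: free(a) -> (freed a); heap: [0-40 FREE]
Op 3: b = malloc(8) -> b = 0; heap: [0-7 ALLOC][8-40 FREE]
Op 4: c = malloc(6) -> c = 8; heap: [0-7 ALLOC][8-13 ALLOC][14-40 FREE]
Op 5: free(b) -> (freed b); heap: [0-7 FREE][8-13 ALLOC][14-40 FREE]
Op 6: free(c) -> (freed c); heap: [0-40 FREE]
Op 7: d = malloc(9) -> d = 0; heap: [0-8 ALLOC][9-40 FREE]
Op 8: e = malloc(6) -> e = 9; heap: [0-8 ALLOC][9-14 ALLOC][15-40 FREE]
free(e): e = 9 -> block [9-14 ALLOC]; mark free, coalesce with adjacent free neighbors -> [0-8 ALLOC][9-40 FREE]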